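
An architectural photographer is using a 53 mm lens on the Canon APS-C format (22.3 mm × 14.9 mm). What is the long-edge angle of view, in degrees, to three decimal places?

Angle of view α = 2·arctan(w/2f) with w = 22.3 mm and f = 53 mm.
w/2f = 0.21038; arctan(0.21038) ≈ 11.8805°, so α ≈ 23.7610°.

23.761°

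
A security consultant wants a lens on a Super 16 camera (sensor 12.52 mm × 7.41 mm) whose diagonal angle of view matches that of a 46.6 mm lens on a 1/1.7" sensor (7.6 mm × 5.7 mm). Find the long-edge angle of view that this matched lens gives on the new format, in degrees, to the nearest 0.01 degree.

Sensor diagonal = √(7.6² + 5.7²) = √90.2500 ≈ 9.5000 mm.
Sensor diagonal = √(12.52² + 7.41²) = √211.6585 ≈ 14.5485 mm.
Equal diagonal AOV ⇒ f₂ = f₁ · 14.5485/9.5000 = 46.6 × 1.53142 ≈ 71.3642 mm.
Long-edge AOV on the new format = 2·arctan(12.52 / (2 × 71.3642)) = 2·arctan(0.08772) ≈ 10.0262°.

10.03°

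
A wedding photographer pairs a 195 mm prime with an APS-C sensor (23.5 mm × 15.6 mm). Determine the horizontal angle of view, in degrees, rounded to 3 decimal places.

Angle of view α = 2·arctan(w/2f) with w = 23.5 mm and f = 195 mm.
w/2f = 0.06026; arctan(0.06026) ≈ 3.4483°, so α ≈ 6.8965°.

6.897°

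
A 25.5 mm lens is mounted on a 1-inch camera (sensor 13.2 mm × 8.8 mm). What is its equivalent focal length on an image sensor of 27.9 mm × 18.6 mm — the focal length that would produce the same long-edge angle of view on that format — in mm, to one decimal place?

Equal angle of view means equal width/f ratio, so f₂ = f₁ · (width₂/width₁) = 25.5 × 27.9/13.2.
f₂ = 25.5 × 2.11364 ≈ 53.898 mm.

53.9 mm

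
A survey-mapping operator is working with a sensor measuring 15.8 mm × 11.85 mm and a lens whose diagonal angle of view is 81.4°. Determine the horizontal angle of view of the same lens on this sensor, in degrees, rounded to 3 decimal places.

69.064°

Sensor diagonal = √(15.8² + 11.85²) = √390.0625 ≈ 19.7500 mm.
From the diagonal AOV: f = 19.7500 / (2·tan(40.7°)) = 19.7500 / 1.72027 ≈ 11.4807 mm.
Horizontal AOV = 2·arctan(15.8 / (2 × 11.4807)) = 2·arctan(0.68811) ≈ 69.0644°.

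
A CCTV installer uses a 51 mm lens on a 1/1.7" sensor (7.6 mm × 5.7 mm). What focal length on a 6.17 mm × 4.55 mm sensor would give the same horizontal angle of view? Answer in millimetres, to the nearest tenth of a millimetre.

Equal angle of view means equal width/f ratio, so f₂ = f₁ · (width₂/width₁) = 51 × 6.17/7.6.
f₂ = 51 × 0.81184 ≈ 41.404 mm.

41.4 mm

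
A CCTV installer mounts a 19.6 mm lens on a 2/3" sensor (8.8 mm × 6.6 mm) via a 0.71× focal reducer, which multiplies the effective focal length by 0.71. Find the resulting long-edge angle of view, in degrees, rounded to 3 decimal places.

35.092°

Effective focal length f = 19.6 × 0.71 = 13.916 mm.
α = 2·arctan(8.8 / (2 × 13.916)) = 2·arctan(0.31618) ≈ 35.0921°.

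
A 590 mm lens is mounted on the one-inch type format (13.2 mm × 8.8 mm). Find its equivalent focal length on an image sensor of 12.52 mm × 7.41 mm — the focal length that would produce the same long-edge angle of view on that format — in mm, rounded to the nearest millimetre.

Equal angle of view means equal width/f ratio, so f₂ = f₁ · (width₂/width₁) = 590 × 12.52/13.2.
f₂ = 590 × 0.94848 ≈ 559.606 mm.

560 mm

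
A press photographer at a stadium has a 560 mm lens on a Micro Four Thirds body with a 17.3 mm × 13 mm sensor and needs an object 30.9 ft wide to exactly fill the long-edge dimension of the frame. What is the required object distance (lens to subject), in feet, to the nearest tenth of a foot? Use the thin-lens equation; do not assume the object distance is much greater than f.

W: 30.9 ft × 304.8 mm/ft = 9418.32 mm.
Magnification m = w/W = dᵢ/dₒ; combined with 1/f = 1/dₒ + 1/dᵢ this gives dₒ = f·(1 + W/w).
dₒ = 560 mm × (1 + 9418.32/17.3) = 560 × 545.4115 ≈ 305430.464 mm = 305430.464/304.8 ft = 1002.07 ft.

1002.1 ft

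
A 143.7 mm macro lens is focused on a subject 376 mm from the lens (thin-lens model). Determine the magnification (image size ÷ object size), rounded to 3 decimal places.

0.619×

Thin lens: 1/f = 1/dₒ + 1/dᵢ → 1/dᵢ = 1/143.7 − 1/376 = 0.0042994 mm⁻¹, so dᵢ ≈ 232.5923 mm.
Magnification m = dᵢ/dₒ = 232.5923/376 ≈ 0.61860.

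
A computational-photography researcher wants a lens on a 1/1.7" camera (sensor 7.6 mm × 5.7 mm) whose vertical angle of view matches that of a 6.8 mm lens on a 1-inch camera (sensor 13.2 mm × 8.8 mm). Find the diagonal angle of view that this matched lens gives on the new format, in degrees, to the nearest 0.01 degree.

94.32°

Equal vertical AOV ⇒ f₂ = f₁ · 5.7/8.8 = 6.8 × 0.64773 ≈ 4.4045 mm.
Sensor diagonal = √(7.6² + 5.7²) = √90.2500 ≈ 9.5000 mm.
Diagonal AOV on the new format = 2·arctan(9.5000 / (2 × 4.4045)) = 2·arctan(1.07843) ≈ 94.3222°.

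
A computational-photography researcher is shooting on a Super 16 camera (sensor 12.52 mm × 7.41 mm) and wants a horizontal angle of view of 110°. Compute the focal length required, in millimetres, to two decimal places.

4.38 mm

From α = 2·arctan(w/2f) we get f = w / (2·tan(α/2)).
With w = 12.52 mm and α/2 = 55°, tan(α/2) ≈ 1.42815, so f ≈ 12.52 / 2.85630 ≈ 4.3833 mm.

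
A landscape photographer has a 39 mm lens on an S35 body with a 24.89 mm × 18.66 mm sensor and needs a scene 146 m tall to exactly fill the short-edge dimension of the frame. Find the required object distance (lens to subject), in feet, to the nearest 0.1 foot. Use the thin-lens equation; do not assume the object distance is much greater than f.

W: 146 m = 146000 mm.
Magnification m = h/W = dᵢ/dₒ; combined with 1/f = 1/dₒ + 1/dᵢ this gives dₒ = f·(1 + W/h).
dₒ = 39 mm × (1 + 146000/18.66) = 39 × 7825.2229 ≈ 305183.695 mm = 305183.695/304.8 ft = 1001.26 ft.

1001.3 ft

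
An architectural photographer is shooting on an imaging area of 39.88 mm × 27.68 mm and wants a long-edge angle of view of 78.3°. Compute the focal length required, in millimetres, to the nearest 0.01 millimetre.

24.49 mm

From α = 2·arctan(w/2f) we get f = w / (2·tan(α/2)).
With w = 39.88 mm and α/2 = 39.15°, tan(α/2) ≈ 0.81413, so f ≈ 39.88 / 1.62826 ≈ 24.4925 mm.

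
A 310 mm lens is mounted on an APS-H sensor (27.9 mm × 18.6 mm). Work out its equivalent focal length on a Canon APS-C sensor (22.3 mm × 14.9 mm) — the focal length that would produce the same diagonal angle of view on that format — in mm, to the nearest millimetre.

248 mm

Sensor diagonal = √(27.9² + 18.6²) = √1124.3700 ≈ 33.5316 mm.
Sensor diagonal = √(22.3² + 14.9²) = √719.3000 ≈ 26.8198 mm.
Equal angle of view means equal diagonal/f ratio, so f₂ = f₁ · (diagonal₂/diagonal₁) = 310 × 26.8198/33.5316.
f₂ = 310 × 0.79984 ≈ 247.949 mm.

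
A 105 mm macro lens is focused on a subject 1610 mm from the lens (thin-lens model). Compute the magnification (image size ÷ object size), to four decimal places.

0.0698×

Thin lens: 1/f = 1/dₒ + 1/dᵢ → 1/dᵢ = 1/105 − 1/1610 = 0.0089027 mm⁻¹, so dᵢ ≈ 112.3256 mm.
Magnification m = dᵢ/dₒ = 112.3256/1610 ≈ 0.06977.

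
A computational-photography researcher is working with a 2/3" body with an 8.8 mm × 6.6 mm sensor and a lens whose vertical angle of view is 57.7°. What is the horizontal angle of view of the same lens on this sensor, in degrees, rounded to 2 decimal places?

From the vertical AOV: f = 6.6 / (2·tan(28.85°)) = 6.6 / 1.10178 ≈ 5.9903 mm.
Horizontal AOV = 2·arctan(8.8 / (2 × 5.9903)) = 2·arctan(0.73452) ≈ 72.5962°.

72.60°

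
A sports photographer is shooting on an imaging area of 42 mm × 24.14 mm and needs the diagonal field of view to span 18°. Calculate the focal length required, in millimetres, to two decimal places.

Sensor diagonal = √(42² + 24.14²) = √2346.7396 ≈ 48.4432 mm.
From α = 2·arctan(d/2f) we get f = d / (2·tan(α/2)).
With d = 48.4432 mm and α/2 = 9°, tan(α/2) ≈ 0.15838, so f ≈ 48.4432 / 0.31677 ≈ 152.9290 mm.

152.93 mm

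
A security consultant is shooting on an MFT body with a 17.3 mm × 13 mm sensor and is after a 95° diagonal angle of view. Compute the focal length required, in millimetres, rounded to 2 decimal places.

Sensor diagonal = √(17.3² + 13²) = √468.2900 ≈ 21.6400 mm.
From α = 2·arctan(d/2f) we get f = d / (2·tan(α/2)).
With d = 21.6400 mm and α/2 = 47.5°, tan(α/2) ≈ 1.09131, so f ≈ 21.6400 / 2.18262 ≈ 9.9147 mm.

9.91 mm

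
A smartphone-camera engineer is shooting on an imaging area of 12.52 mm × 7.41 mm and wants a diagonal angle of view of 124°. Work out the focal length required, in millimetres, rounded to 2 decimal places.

Sensor diagonal = √(12.52² + 7.41²) = √211.6585 ≈ 14.5485 mm.
From α = 2·arctan(d/2f) we get f = d / (2·tan(α/2)).
With d = 14.5485 mm and α/2 = 62°, tan(α/2) ≈ 1.88073, so f ≈ 14.5485 / 3.76145 ≈ 3.8678 mm.

3.87 mm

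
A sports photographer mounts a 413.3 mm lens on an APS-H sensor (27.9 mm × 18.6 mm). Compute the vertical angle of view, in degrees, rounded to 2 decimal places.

Angle of view α = 2·arctan(h/2f) with h = 18.6 mm and f = 413.3 mm.
h/2f = 0.02250; arctan(0.02250) ≈ 1.2890°, so α ≈ 2.5781°.

2.58°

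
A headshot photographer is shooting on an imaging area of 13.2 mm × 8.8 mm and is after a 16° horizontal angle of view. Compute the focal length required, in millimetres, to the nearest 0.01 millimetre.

From α = 2·arctan(w/2f) we get f = w / (2·tan(α/2)).
With w = 13.2 mm and α/2 = 8°, tan(α/2) ≈ 0.14054, so f ≈ 13.2 / 0.28108 ≈ 46.9614 mm.

46.96 mm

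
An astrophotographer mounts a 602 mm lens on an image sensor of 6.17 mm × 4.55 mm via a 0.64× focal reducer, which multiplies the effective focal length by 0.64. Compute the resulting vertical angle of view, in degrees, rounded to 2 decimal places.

Effective focal length f = 602 × 0.64 = 385.28 mm.
α = 2·arctan(4.55 / (2 × 385.28)) = 2·arctan(0.00590) ≈ 0.6766°.

0.68°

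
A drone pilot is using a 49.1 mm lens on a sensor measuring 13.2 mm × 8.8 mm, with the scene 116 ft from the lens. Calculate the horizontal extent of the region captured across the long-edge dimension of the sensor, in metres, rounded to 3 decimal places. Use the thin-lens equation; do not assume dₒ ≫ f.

dₒ: 116 ft × 304.8 mm/ft = 35356.80 mm.
Similar triangles through the lens centre give W/dₒ = w/dᵢ; with 1/f = 1/dₒ + 1/dᵢ this gives W = w·(dₒ − f)/f.
W = 13.2 mm × (35356.8 − 49.1) / 49.1 = 13.2 × 719.0977 ≈ 9492.090 mm = 9.49209 m.

9.492 m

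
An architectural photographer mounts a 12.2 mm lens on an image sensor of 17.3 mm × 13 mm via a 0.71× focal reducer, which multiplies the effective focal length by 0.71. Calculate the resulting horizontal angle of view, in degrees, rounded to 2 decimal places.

Effective focal length f = 12.2 × 0.71 = 8.662 mm.
α = 2·arctan(17.3 / (2 × 8.662)) = 2·arctan(0.99861) ≈ 89.9206°.

89.92°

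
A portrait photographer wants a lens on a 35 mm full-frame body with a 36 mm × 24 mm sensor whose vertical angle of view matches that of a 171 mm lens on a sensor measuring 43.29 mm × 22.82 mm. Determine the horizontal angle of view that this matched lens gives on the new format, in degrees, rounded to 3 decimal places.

11.431°

Equal vertical AOV ⇒ f₂ = f₁ · 24/22.82 = 171 × 1.05171 ≈ 179.8422 mm.
Horizontal AOV on the new format = 2·arctan(36 / (2 × 179.8422)) = 2·arctan(0.10009) ≈ 11.4311°.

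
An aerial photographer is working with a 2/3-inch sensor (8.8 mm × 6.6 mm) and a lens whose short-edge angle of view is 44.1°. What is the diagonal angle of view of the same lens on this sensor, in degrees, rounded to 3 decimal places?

68.044°

From the short-edge AOV: f = 6.6 / (2·tan(22.05°)) = 6.6 / 0.81008 ≈ 8.1473 mm.
Sensor diagonal = √(8.8² + 6.6²) = √121.0000 ≈ 11.0000 mm.
Diagonal AOV = 2·arctan(11.0000 / (2 × 8.1473)) = 2·arctan(0.67507) ≈ 68.0442°.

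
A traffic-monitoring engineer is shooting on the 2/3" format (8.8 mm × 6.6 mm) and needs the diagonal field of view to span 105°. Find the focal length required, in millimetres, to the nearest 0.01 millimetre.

4.22 mm

Sensor diagonal = √(8.8² + 6.6²) = √121.0000 ≈ 11.0000 mm.
From α = 2·arctan(d/2f) we get f = d / (2·tan(α/2)).
With d = 11.0000 mm and α/2 = 52.5°, tan(α/2) ≈ 1.30323, so f ≈ 11.0000 / 2.60645 ≈ 4.2203 mm.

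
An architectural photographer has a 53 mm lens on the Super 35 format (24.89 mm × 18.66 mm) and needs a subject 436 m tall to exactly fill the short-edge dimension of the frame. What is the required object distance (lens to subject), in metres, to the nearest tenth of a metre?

W: 436 m = 436000 mm.
Magnification m = h/W = dᵢ/dₒ; combined with 1/f = 1/dₒ + 1/dᵢ this gives dₒ = f·(1 + W/h).
dₒ = 53 mm × (1 + 436000/18.66) = 53 × 23366.4877 ≈ 1238423.847 mm = 1238.42 m.

1238.4 m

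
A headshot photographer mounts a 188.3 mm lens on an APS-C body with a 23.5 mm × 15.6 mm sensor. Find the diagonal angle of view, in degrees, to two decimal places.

Sensor diagonal = √(23.5² + 15.6²) = √795.6100 ≈ 28.2066 mm.
Angle of view α = 2·arctan(d/2f) with d = 28.2066 mm and f = 188.3 mm.
d/2f = 0.07490; arctan(0.07490) ≈ 4.2833°, so α ≈ 8.5667°.

8.57°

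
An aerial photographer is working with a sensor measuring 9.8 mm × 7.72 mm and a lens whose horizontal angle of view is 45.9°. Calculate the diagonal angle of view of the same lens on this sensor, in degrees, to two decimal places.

From the horizontal AOV: f = 9.8 / (2·tan(22.95°)) = 9.8 / 0.84689 ≈ 11.5717 mm.
Sensor diagonal = √(9.8² + 7.72²) = √155.6384 ≈ 12.4755 mm.
Diagonal AOV = 2·arctan(12.4755 / (2 × 11.5717)) = 2·arctan(0.53905) ≈ 56.6538°.

56.65°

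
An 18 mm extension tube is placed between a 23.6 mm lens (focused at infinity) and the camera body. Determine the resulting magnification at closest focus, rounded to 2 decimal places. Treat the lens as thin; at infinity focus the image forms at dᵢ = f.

The tube moves the image plane from f to f + e, so dᵢ = 23.6 + 18 = 41.6 mm. Focus is achieved when 1/f = 1/dₒ + 1/dᵢ, giving dₒ = 1/(1/f − 1/(f+e)).
Magnification m = dᵢ/dₒ = (f+e)·(1/f − 1/(f+e)) = e/f = 18/23.6 ≈ 0.7627.

0.76×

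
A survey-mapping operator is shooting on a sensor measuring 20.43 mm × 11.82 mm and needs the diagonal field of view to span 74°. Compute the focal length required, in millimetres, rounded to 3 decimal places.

Sensor diagonal = √(20.43² + 11.82²) = √557.0973 ≈ 23.6029 mm.
From α = 2·arctan(d/2f) we get f = d / (2·tan(α/2)).
With d = 23.6029 mm and α/2 = 37°, tan(α/2) ≈ 0.75355, so f ≈ 23.6029 / 1.50711 ≈ 15.6611 mm.

15.661 mm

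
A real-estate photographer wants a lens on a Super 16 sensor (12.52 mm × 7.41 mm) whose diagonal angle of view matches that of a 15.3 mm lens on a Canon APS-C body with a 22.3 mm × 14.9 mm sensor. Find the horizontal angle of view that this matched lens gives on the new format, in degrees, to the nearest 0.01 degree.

Sensor diagonal = √(22.3² + 14.9²) = √719.3000 ≈ 26.8198 mm.
Sensor diagonal = √(12.52² + 7.41²) = √211.6585 ≈ 14.5485 mm.
Equal diagonal AOV ⇒ f₂ = f₁ · 14.5485/26.8198 = 15.3 × 0.54245 ≈ 8.2995 mm.
Horizontal AOV on the new format = 2·arctan(12.52 / (2 × 8.2995)) = 2·arctan(0.75426) ≈ 74.0515°.

74.05°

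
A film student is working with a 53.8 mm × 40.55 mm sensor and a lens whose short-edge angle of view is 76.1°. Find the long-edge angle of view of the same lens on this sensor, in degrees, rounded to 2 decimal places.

From the short-edge AOV: f = 40.55 / (2·tan(38.05°)) = 40.55 / 1.56538 ≈ 25.9042 mm.
Long-edge AOV = 2·arctan(53.8 / (2 × 25.9042)) = 2·arctan(1.03844) ≈ 92.1608°.

92.16°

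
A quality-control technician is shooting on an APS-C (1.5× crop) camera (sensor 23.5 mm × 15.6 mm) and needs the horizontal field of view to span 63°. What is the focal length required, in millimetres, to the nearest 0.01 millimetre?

From α = 2·arctan(w/2f) we get f = w / (2·tan(α/2)).
With w = 23.5 mm and α/2 = 31.5°, tan(α/2) ≈ 0.61280, so f ≈ 23.5 / 1.22560 ≈ 19.1743 mm.

19.17 mm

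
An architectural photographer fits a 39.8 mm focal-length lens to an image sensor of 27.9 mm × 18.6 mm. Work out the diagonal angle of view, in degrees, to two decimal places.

Sensor diagonal = √(27.9² + 18.6²) = √1124.3700 ≈ 33.5316 mm.
Angle of view α = 2·arctan(d/2f) with d = 33.5316 mm and f = 39.8 mm.
d/2f = 0.42125; arctan(0.42125) ≈ 22.8433°, so α ≈ 45.6867°.

45.69°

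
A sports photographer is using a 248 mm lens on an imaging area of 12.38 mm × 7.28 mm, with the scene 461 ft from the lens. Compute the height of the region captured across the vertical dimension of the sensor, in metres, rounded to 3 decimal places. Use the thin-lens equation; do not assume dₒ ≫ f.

dₒ: 461 ft × 304.8 mm/ft = 140512.80 mm.
Similar triangles through the lens centre give W/dₒ = h/dᵢ; with 1/f = 1/dₒ + 1/dᵢ this gives W = h·(dₒ − f)/f.
W = 7.28 mm × (140513 − 248) / 248 = 7.28 × 565.5839 ≈ 4117.450 mm = 4.11745 m.

4.117 m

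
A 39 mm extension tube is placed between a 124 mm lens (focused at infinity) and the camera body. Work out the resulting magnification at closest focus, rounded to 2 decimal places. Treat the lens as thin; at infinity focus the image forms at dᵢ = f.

0.31×

The tube moves the image plane from f to f + e, so dᵢ = 124 + 39 = 163 mm. Focus is achieved when 1/f = 1/dₒ + 1/dᵢ, giving dₒ = 1/(1/f − 1/(f+e)).
Magnification m = dᵢ/dₒ = (f+e)·(1/f − 1/(f+e)) = e/f = 39/124 ≈ 0.3145.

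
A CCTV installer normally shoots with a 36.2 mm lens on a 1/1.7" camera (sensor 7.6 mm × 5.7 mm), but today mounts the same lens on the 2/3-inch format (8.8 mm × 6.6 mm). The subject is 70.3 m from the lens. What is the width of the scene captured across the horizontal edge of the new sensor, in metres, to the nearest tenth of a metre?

The focal length stays 36.2 mm; the relevant sensor dimension is now w = 8.8 mm. Object distance dₒ = 70.3 m = 70300 mm.
Thin-lens field width W = w·(dₒ − f)/f = 8.8 × (70300 − 36.2)/36.2 ≈ 17080.703 mm = 17.0807 m.

17.1 m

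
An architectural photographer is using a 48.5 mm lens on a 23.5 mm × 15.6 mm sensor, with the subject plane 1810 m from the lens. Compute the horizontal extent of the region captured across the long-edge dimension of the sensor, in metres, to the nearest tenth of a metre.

877.0 m

dₒ: 1810 m = 1.81e+06 mm.
Similar triangles through the lens centre give W/dₒ = w/dᵢ; with 1/f = 1/dₒ + 1/dᵢ this gives W = w·(dₒ − f)/f.
W = 23.5 mm × (1.81e+06 − 48.5) / 48.5 = 23.5 × 37318.5876 ≈ 876986.809 mm = 876.987 m.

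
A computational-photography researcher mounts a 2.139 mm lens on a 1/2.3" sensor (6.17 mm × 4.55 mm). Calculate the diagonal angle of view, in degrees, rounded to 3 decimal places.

121.674°

Sensor diagonal = √(6.17² + 4.55²) = √58.7714 ≈ 7.6663 mm.
Angle of view α = 2·arctan(d/2f) with d = 7.6663 mm and f = 2.139 mm.
d/2f = 1.79202; arctan(1.79202) ≈ 60.8372°, so α ≈ 121.6743°.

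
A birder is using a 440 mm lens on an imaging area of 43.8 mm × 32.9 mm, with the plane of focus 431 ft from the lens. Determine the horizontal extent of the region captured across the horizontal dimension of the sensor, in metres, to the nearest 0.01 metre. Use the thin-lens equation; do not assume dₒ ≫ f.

13.03 m

dₒ: 431 ft × 304.8 mm/ft = 131368.80 mm.
Similar triangles through the lens centre give W/dₒ = w/dᵢ; with 1/f = 1/dₒ + 1/dᵢ this gives W = w·(dₒ − f)/f.
W = 43.8 mm × (131369 − 440) / 440 = 43.8 × 297.5654 ≈ 13033.366 mm = 13.0334 m.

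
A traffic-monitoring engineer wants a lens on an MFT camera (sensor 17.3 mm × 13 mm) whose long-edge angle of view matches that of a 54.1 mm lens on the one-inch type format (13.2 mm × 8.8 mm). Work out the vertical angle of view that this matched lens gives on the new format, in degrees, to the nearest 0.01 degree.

10.48°

Equal long-edge AOV ⇒ f₂ = f₁ · 17.3/13.2 = 54.1 × 1.31061 ≈ 70.9038 mm.
Vertical AOV on the new format = 2·arctan(13 / (2 × 70.9038)) = 2·arctan(0.09167) ≈ 10.4757°.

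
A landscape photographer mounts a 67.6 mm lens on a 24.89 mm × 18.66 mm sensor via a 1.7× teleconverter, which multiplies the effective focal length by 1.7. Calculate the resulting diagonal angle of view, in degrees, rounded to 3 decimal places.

Effective focal length f = 67.6 × 1.7 = 114.92 mm.
Sensor diagonal = √(24.89² + 18.66²) = √967.7077 ≈ 31.1080 mm.
α = 2·arctan(31.108 / (2 × 114.92)) = 2·arctan(0.13535) ≈ 15.4159°.

15.416°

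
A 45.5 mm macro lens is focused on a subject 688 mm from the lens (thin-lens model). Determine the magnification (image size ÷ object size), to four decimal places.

Thin lens: 1/f = 1/dₒ + 1/dᵢ → 1/dᵢ = 1/45.5 − 1/688 = 0.0205245 mm⁻¹, so dᵢ ≈ 48.7222 mm.
Magnification m = dᵢ/dₒ = 48.7222/688 ≈ 0.07082.

0.0708×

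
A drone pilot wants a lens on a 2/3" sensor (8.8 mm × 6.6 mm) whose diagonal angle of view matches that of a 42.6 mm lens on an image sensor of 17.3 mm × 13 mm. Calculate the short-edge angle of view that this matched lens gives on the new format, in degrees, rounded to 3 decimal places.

17.330°

Sensor diagonal = √(17.3² + 13²) = √468.2900 ≈ 21.6400 mm.
Sensor diagonal = √(8.8² + 6.6²) = √121.0000 ≈ 11.0000 mm.
Equal diagonal AOV ⇒ f₂ = f₁ · 11.0000/21.6400 = 42.6 × 0.50832 ≈ 21.6543 mm.
Short-edge AOV on the new format = 2·arctan(6.6 / (2 × 21.6543)) = 2·arctan(0.15239) ≈ 17.3298°.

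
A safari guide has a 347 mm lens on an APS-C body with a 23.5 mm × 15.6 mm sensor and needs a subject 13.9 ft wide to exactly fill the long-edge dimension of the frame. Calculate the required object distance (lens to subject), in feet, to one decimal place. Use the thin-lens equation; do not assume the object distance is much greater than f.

206.4 ft

W: 13.9 ft × 304.8 mm/ft = 4236.72 mm.
Magnification m = w/W = dᵢ/dₒ; combined with 1/f = 1/dₒ + 1/dᵢ this gives dₒ = f·(1 + W/w).
dₒ = 347 mm × (1 + 4236.72/23.5) = 347 × 181.2860 ≈ 62906.225 mm = 62906.225/304.8 ft = 206.385 ft.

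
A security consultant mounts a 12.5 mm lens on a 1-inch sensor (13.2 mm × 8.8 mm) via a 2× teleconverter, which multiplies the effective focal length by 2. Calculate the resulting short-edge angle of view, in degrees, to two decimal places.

Effective focal length f = 12.5 × 2 = 25 mm.
α = 2·arctan(8.8 / (2 × 25)) = 2·arctan(0.17600) ≈ 19.9637°.

19.96°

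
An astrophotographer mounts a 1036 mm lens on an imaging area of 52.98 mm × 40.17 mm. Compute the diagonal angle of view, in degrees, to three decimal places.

Sensor diagonal = √(52.98² + 40.17²) = √4420.5093 ≈ 66.4869 mm.
Angle of view α = 2·arctan(d/2f) with d = 66.4869 mm and f = 1036 mm.
d/2f = 0.03209; arctan(0.03209) ≈ 1.8379°, so α ≈ 3.6758°.

3.676°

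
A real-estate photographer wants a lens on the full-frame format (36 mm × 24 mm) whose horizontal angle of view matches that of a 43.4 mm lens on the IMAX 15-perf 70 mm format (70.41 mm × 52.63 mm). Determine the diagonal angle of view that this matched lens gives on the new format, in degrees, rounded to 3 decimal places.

88.544°

Equal horizontal AOV ⇒ f₂ = f₁ · 36/70.41 = 43.4 × 0.51129 ≈ 22.1900 mm.
Sensor diagonal = √(36² + 24²) = √1872.0000 ≈ 43.2666 mm.
Diagonal AOV on the new format = 2·arctan(43.2666 / (2 × 22.1900)) = 2·arctan(0.97491) ≈ 88.5443°.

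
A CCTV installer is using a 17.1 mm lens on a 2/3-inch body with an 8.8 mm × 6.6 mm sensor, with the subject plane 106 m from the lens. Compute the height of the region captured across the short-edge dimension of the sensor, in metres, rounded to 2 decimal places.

dₒ: 106 m = 106000 mm.
Similar triangles through the lens centre give W/dₒ = h/dᵢ; with 1/f = 1/dₒ + 1/dᵢ this gives W = h·(dₒ − f)/f.
W = 6.6 mm × (106000 − 17.1) / 17.1 = 6.6 × 6197.8304 ≈ 40905.681 mm = 40.9057 m.

40.91 m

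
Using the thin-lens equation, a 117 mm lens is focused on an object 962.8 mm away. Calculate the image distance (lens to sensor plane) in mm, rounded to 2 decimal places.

1/dᵢ = 1/f − 1/dₒ = 1/117 − 1/962.8 = 0.0075084 mm⁻¹.
dᵢ = 1/0.0075084 ≈ 133.1847 mm.

133.18 mm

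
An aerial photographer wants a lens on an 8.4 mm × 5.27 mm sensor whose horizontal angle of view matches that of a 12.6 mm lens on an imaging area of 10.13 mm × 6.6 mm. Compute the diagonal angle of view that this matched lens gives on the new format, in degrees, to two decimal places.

50.77°

Equal horizontal AOV ⇒ f₂ = f₁ · 8.4/10.13 = 12.6 × 0.82922 ≈ 10.4482 mm.
Sensor diagonal = √(8.4² + 5.27²) = √98.3329 ≈ 9.9163 mm.
Diagonal AOV on the new format = 2·arctan(9.9163 / (2 × 10.4482)) = 2·arctan(0.47455) ≈ 50.7731°.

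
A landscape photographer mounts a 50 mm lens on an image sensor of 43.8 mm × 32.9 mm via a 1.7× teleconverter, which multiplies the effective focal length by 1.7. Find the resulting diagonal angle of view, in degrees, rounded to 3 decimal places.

35.722°

Effective focal length f = 50 × 1.7 = 85 mm.
Sensor diagonal = √(43.8² + 32.9²) = √3000.8500 ≈ 54.7800 mm.
α = 2·arctan(54.780 / (2 × 85)) = 2·arctan(0.32224) ≈ 35.7216°.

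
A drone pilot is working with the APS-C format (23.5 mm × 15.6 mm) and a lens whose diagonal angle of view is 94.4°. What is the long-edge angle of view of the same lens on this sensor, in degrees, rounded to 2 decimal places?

Sensor diagonal = √(23.5² + 15.6²) = √795.6100 ≈ 28.2066 mm.
From the diagonal AOV: f = 28.2066 / (2·tan(47.2°)) = 28.2066 / 2.15980 ≈ 13.0598 mm.
Long-edge AOV = 2·arctan(23.5 / (2 × 13.0598)) = 2·arctan(0.89971) ≈ 83.9560°.

83.96°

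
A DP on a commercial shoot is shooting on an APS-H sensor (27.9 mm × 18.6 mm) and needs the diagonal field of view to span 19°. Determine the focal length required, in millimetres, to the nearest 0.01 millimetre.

Sensor diagonal = √(27.9² + 18.6²) = √1124.3700 ≈ 33.5316 mm.
From α = 2·arctan(d/2f) we get f = d / (2·tan(α/2)).
With d = 33.5316 mm and α/2 = 9.5°, tan(α/2) ≈ 0.16734, so f ≈ 33.5316 / 0.33469 ≈ 100.1886 mm.

100.19 mm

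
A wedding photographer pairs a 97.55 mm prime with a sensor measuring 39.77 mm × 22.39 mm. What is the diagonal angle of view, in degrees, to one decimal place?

Sensor diagonal = √(39.77² + 22.39²) = √2082.9650 ≈ 45.6395 mm.
Angle of view α = 2·arctan(d/2f) with d = 45.6395 mm and f = 97.55 mm.
d/2f = 0.23393; arctan(0.23393) ≈ 13.1664°, so α ≈ 26.3327°.

26.3°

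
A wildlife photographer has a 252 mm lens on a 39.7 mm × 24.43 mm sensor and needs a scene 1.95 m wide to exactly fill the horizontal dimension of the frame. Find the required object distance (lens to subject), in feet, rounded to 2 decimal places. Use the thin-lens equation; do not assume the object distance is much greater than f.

41.44 ft

W: 1.95 m = 1950 mm.
Magnification m = w/W = dᵢ/dₒ; combined with 1/f = 1/dₒ + 1/dᵢ this gives dₒ = f·(1 + W/w).
dₒ = 252 mm × (1 + 1950/39.7) = 252 × 50.1184 ≈ 12629.834 mm = 12629.834/304.8 ft = 41.4365 ft.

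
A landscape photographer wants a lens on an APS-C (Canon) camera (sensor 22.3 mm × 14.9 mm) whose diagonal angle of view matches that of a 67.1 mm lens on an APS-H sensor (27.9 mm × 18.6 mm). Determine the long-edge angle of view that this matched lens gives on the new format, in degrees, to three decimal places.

23.473°

Sensor diagonal = √(27.9² + 18.6²) = √1124.3700 ≈ 33.5316 mm.
Sensor diagonal = √(22.3² + 14.9²) = √719.3000 ≈ 26.8198 mm.
Equal diagonal AOV ⇒ f₂ = f₁ · 26.8198/33.5316 = 67.1 × 0.79984 ≈ 53.6689 mm.
Long-edge AOV on the new format = 2·arctan(22.3 / (2 × 53.6689)) = 2·arctan(0.20776) ≈ 23.4731°.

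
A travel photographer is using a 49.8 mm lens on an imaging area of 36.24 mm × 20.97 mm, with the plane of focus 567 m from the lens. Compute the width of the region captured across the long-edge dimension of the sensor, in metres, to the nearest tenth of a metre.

dₒ: 567 m = 567000 mm.
Similar triangles through the lens centre give W/dₒ = w/dᵢ; with 1/f = 1/dₒ + 1/dᵢ this gives W = w·(dₒ − f)/f.
W = 36.24 mm × (567000 − 49.8) / 49.8 = 36.24 × 11384.5422 ≈ 412575.808 mm = 412.576 m.

412.6 m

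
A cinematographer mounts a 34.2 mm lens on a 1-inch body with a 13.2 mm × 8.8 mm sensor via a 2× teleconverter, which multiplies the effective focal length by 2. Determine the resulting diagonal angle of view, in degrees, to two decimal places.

Effective focal length f = 34.2 × 2 = 68.4 mm.
Sensor diagonal = √(13.2² + 8.8²) = √251.6800 ≈ 15.8644 mm.
α = 2·arctan(15.864 / (2 × 68.4)) = 2·arctan(0.11597) ≈ 13.2299°.

13.23°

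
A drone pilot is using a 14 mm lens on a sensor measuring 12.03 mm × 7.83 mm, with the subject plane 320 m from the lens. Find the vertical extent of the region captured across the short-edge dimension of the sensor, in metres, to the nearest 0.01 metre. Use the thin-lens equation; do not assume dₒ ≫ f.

178.96 m

dₒ: 320 m = 320000 mm.
Similar triangles through the lens centre give W/dₒ = h/dᵢ; with 1/f = 1/dₒ + 1/dᵢ this gives W = h·(dₒ − f)/f.
W = 7.83 mm × (320000 − 14) / 14 = 7.83 × 22856.1429 ≈ 178963.599 mm = 178.964 m.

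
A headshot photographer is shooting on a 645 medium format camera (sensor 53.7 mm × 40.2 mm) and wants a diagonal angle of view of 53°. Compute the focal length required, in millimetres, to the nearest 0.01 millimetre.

Sensor diagonal = √(53.7² + 40.2²) = √4499.7300 ≈ 67.0800 mm.
From α = 2·arctan(d/2f) we get f = d / (2·tan(α/2)).
With d = 67.0800 mm and α/2 = 26.5°, tan(α/2) ≈ 0.49858, so f ≈ 67.0800 / 0.99716 ≈ 67.2709 mm.

67.27 mm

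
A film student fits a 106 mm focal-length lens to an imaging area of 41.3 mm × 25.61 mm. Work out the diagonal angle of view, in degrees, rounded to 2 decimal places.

Sensor diagonal = √(41.3² + 25.61²) = √2361.5621 ≈ 48.5959 mm.
Angle of view α = 2·arctan(d/2f) with d = 48.5959 mm and f = 106 mm.
d/2f = 0.22923; arctan(0.22923) ≈ 12.9106°, so α ≈ 25.8213°.

25.82°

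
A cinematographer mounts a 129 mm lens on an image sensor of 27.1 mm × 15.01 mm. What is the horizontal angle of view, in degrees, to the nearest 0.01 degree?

Angle of view α = 2·arctan(w/2f) with w = 27.1 mm and f = 129 mm.
w/2f = 0.10504; arctan(0.10504) ≈ 5.9963°, so α ≈ 11.9926°.

11.99°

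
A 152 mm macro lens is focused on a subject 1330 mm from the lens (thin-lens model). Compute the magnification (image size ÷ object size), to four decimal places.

Thin lens: 1/f = 1/dₒ + 1/dᵢ → 1/dᵢ = 1/152 − 1/1330 = 0.0058271 mm⁻¹, so dᵢ ≈ 171.6129 mm.
Magnification m = dᵢ/dₒ = 171.6129/1330 ≈ 0.12903.

0.1290×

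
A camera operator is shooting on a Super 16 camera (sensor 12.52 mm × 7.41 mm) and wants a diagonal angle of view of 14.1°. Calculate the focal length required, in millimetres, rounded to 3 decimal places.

58.820 mm

Sensor diagonal = √(12.52² + 7.41²) = √211.6585 ≈ 14.5485 mm.
From α = 2·arctan(d/2f) we get f = d / (2·tan(α/2)).
With d = 14.5485 mm and α/2 = 7.05°, tan(α/2) ≈ 0.12367, so f ≈ 14.5485 / 0.24734 ≈ 58.8196 mm.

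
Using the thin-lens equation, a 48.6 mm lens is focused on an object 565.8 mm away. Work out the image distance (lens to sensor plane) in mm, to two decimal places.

1/dᵢ = 1/f − 1/dₒ = 1/48.6 − 1/565.8 = 0.0188087 mm⁻¹.
dᵢ = 1/0.0188087 ≈ 53.1668 mm.

53.17 mm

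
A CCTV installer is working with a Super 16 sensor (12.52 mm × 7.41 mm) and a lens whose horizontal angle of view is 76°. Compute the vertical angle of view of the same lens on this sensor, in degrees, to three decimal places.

49.632°

From the horizontal AOV: f = 12.52 / (2·tan(38°)) = 12.52 / 1.56257 ≈ 8.0124 mm.
Vertical AOV = 2·arctan(7.41 / (2 × 8.0124)) = 2·arctan(0.46241) ≈ 49.6322°.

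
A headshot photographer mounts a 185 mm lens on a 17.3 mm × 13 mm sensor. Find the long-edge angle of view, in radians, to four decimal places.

Angle of view α = 2·arctan(w/2f) with w = 17.3 mm and f = 185 mm.
w/2f = 0.04676; arctan(0.04676) ≈ 0.0467 rad, so α ≈ 0.0934 rad.

0.0934 rad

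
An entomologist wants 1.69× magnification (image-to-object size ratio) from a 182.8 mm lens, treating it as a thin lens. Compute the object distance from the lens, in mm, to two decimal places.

290.97 mm

With m = dᵢ/dₒ and 1/f = 1/dₒ + 1/dᵢ, substituting dᵢ = m·dₒ gives 1/f = (1 + 1/m)/dₒ, hence dₒ = f·(1 + 1/m).
dₒ = 182.8 × (1 + 1/1.69) = 182.8 × 1.59172 ≈ 290.966 mm.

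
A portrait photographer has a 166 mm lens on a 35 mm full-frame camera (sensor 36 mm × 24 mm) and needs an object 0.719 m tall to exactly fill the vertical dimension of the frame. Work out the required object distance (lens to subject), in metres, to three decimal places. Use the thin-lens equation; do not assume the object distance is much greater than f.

5.139 m

W: 0.719 m = 719 mm.
Magnification m = h/W = dᵢ/dₒ; combined with 1/f = 1/dₒ + 1/dᵢ this gives dₒ = f·(1 + W/h).
dₒ = 166 mm × (1 + 719/24) = 166 × 30.9583 ≈ 5139.083 mm = 5.13908 m.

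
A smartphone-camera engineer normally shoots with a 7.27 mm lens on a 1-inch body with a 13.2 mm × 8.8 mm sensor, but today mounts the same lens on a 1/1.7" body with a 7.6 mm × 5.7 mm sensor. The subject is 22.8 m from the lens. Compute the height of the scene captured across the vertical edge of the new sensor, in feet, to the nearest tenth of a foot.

The focal length stays 7.27 mm; the relevant sensor dimension is now h = 5.7 mm. Object distance dₒ = 22.8 m = 22800 mm.
Thin-lens field height W = h·(dₒ − f)/f = 5.7 × (22800 − 7.27)/7.27 ≈ 17870.504 mm = 17870.504/304.8 ft = 58.6303 ft.

58.6 ft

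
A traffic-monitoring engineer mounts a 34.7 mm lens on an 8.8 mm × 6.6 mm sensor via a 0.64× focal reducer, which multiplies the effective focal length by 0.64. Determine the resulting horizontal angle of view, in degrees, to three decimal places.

Effective focal length f = 34.7 × 0.64 = 22.208 mm.
α = 2·arctan(8.8 / (2 × 22.208)) = 2·arctan(0.19813) ≈ 22.4134°.

22.413°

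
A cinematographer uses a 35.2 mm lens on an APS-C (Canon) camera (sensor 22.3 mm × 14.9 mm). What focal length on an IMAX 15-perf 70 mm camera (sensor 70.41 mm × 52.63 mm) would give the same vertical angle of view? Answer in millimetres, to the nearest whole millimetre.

124 mm

Equal angle of view means equal height/f ratio, so f₂ = f₁ · (height₂/height₁) = 35.2 × 52.63/14.9.
f₂ = 35.2 × 3.53221 ≈ 124.334 mm.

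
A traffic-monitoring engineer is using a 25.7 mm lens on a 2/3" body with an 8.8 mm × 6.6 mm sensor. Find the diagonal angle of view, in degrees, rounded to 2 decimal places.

Sensor diagonal = √(8.8² + 6.6²) = √121.0000 ≈ 11.0000 mm.
Angle of view α = 2·arctan(d/2f) with d = 11.0000 mm and f = 25.7 mm.
d/2f = 0.21401; arctan(0.21401) ≈ 12.0795°, so α ≈ 24.1591°.

24.16°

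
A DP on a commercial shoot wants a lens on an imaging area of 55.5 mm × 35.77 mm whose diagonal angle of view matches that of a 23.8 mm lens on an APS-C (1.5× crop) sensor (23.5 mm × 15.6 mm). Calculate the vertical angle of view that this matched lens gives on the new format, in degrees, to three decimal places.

Sensor diagonal = √(23.5² + 15.6²) = √795.6100 ≈ 28.2066 mm.
Sensor diagonal = √(55.5² + 35.77²) = √4359.7429 ≈ 66.0283 mm.
Equal diagonal AOV ⇒ f₂ = f₁ · 66.0283/28.2066 = 23.8 × 2.34089 ≈ 55.7131 mm.
Vertical AOV on the new format = 2·arctan(35.77 / (2 × 55.7131)) = 2·arctan(0.32102) ≈ 35.5953°.

35.595°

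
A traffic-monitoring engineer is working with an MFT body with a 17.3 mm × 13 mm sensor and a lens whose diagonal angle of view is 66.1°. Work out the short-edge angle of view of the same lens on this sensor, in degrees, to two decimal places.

42.70°

Sensor diagonal = √(17.3² + 13²) = √468.2900 ≈ 21.6400 mm.
From the diagonal AOV: f = 21.6400 / (2·tan(33.05°)) = 21.6400 / 1.30130 ≈ 16.6296 mm.
Short-edge AOV = 2·arctan(13 / (2 × 16.6296)) = 2·arctan(0.39087) ≈ 42.6981°.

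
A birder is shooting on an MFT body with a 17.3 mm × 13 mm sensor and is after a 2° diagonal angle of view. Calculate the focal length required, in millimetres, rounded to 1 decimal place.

619.9 mm

Sensor diagonal = √(17.3² + 13²) = √468.2900 ≈ 21.6400 mm.
From α = 2·arctan(d/2f) we get f = d / (2·tan(α/2)).
With d = 21.6400 mm and α/2 = 1°, tan(α/2) ≈ 0.01746, so f ≈ 21.6400 / 0.03491 ≈ 619.8776 mm.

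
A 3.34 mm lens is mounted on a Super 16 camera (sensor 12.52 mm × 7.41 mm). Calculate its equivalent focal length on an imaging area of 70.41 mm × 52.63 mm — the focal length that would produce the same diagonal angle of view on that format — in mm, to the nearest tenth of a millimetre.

20.2 mm

Sensor diagonal = √(12.52² + 7.41²) = √211.6585 ≈ 14.5485 mm.
Sensor diagonal = √(70.41² + 52.63²) = √7727.4850 ≈ 87.9061 mm.
Equal angle of view means equal diagonal/f ratio, so f₂ = f₁ · (diagonal₂/diagonal₁) = 3.34 × 87.9061/14.5485.
f₂ = 3.34 × 6.04229 ≈ 20.181 mm.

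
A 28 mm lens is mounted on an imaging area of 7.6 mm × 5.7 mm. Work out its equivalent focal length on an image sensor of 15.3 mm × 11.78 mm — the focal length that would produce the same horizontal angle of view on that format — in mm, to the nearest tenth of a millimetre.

Equal angle of view means equal width/f ratio, so f₂ = f₁ · (width₂/width₁) = 28 × 15.3/7.6.
f₂ = 28 × 2.01316 ≈ 56.368 mm.

56.4 mm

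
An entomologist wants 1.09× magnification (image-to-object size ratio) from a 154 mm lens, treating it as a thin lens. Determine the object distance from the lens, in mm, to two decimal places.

295.28 mm

With m = dᵢ/dₒ and 1/f = 1/dₒ + 1/dᵢ, substituting dᵢ = m·dₒ gives 1/f = (1 + 1/m)/dₒ, hence dₒ = f·(1 + 1/m).
dₒ = 154 × (1 + 1/1.09) = 154 × 1.91743 ≈ 295.284 mm.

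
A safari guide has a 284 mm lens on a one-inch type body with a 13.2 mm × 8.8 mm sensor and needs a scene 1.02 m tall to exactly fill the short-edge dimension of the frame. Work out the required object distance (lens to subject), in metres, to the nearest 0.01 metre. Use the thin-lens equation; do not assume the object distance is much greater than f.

W: 1.02 m = 1020 mm.
Magnification m = h/W = dᵢ/dₒ; combined with 1/f = 1/dₒ + 1/dᵢ this gives dₒ = f·(1 + W/h).
dₒ = 284 mm × (1 + 1020/8.8) = 284 × 116.9091 ≈ 33202.182 mm = 33.2022 m.

33.20 m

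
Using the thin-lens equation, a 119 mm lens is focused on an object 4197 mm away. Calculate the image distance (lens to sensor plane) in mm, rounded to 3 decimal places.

122.473 mm

1/dᵢ = 1/f − 1/dₒ = 1/119 − 1/4197 = 0.0081651 mm⁻¹.
dᵢ = 1/0.0081651 ≈ 122.4725 mm.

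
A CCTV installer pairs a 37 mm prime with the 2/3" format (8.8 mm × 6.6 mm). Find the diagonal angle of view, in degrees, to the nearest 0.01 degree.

16.91°

Sensor diagonal = √(8.8² + 6.6²) = √121.0000 ≈ 11.0000 mm.
Angle of view α = 2·arctan(d/2f) with d = 11.0000 mm and f = 37 mm.
d/2f = 0.14865; arctan(0.14865) ≈ 8.4550°, so α ≈ 16.9101°.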